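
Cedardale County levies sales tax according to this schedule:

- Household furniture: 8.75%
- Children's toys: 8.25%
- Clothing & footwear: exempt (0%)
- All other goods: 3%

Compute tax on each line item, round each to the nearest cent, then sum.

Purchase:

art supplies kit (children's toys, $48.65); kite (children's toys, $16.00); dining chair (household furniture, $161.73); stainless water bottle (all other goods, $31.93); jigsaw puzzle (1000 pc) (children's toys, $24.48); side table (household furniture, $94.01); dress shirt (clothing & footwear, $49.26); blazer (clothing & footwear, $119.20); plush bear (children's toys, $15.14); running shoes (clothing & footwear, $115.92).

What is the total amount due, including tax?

Art supplies kit $48.65: children's toys → 8.25% → $4.01
Kite $16.00: children's toys → 8.25% → $1.32
Dining chair $161.73: household furniture → 8.75% → $14.15
Stainless water bottle $31.93: all other goods → 3% → $0.96
Jigsaw puzzle (1000 pc) $24.48: children's toys → 8.25% → $2.02
Side table $94.01: household furniture → 8.75% → $8.23
Dress shirt $49.26: clothing & footwear → 0% → $0.00
Blazer $119.20: clothing & footwear → 0% → $0.00
Plush bear $15.14: children's toys → 8.25% → $1.25
Running shoes $115.92: clothing & footwear → 0% → $0.00
Subtotal = $676.32; tax = $31.94; total due = $708.26

$708.26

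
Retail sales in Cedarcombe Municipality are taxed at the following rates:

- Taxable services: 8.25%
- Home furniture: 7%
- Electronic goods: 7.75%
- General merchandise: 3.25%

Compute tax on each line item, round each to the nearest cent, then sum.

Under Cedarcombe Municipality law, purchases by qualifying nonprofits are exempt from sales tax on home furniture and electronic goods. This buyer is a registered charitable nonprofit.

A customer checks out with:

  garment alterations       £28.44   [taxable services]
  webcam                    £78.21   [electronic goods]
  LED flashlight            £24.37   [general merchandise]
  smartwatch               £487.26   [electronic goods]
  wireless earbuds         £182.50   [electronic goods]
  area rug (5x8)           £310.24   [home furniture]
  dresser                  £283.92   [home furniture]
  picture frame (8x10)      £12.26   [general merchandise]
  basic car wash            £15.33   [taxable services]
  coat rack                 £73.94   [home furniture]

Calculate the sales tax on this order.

£4.80

Garment alterations £28.44: taxable services → 8.25% → £2.35
Webcam £78.21: electronic goods, buyer-exempt → 0% → £0.00
LED flashlight £24.37: general merchandise → 3.25% → £0.79
Smartwatch £487.26: electronic goods, buyer-exempt → 0% → £0.00
Wireless earbuds £182.50: electronic goods, buyer-exempt → 0% → £0.00
Area rug (5x8) £310.24: home furniture, buyer-exempt → 0% → £0.00
Dresser £283.92: home furniture, buyer-exempt → 0% → £0.00
Picture frame (8x10) £12.26: general merchandise → 3.25% → £0.40
Basic car wash £15.33: taxable services → 8.25% → £1.26
Coat rack £73.94: home furniture, buyer-exempt → 0% → £0.00
Total tax = £2.35 + £0.79 + £0.40 + £1.26 = £4.80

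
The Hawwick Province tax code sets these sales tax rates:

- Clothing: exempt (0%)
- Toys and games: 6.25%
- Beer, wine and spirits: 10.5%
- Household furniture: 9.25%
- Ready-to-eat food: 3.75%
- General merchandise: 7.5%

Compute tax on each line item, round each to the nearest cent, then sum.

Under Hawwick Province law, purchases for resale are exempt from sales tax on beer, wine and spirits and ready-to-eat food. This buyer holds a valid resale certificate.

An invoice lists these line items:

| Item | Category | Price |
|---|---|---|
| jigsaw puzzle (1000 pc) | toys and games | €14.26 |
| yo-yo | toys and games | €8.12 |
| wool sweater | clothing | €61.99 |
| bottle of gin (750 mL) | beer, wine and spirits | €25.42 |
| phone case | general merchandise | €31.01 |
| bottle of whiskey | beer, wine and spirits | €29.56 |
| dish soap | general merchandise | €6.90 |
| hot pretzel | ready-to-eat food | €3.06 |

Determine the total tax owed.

€4.25

Jigsaw puzzle (1000 pc) €14.26: toys and games → 6.25% → €0.89
Yo-yo €8.12: toys and games → 6.25% → €0.51
Wool sweater €61.99: clothing → 0% → €0.00
Bottle of gin (750 mL) €25.42: beer, wine and spirits, buyer-exempt → 0% → €0.00
Phone case €31.01: general merchandise → 7.5% → €2.33
Bottle of whiskey €29.56: beer, wine and spirits, buyer-exempt → 0% → €0.00
Dish soap €6.90: general merchandise → 7.5% → €0.52
Hot pretzel €3.06: ready-to-eat food, buyer-exempt → 0% → €0.00
Total tax = €0.89 + €0.51 + €2.33 + €0.52 = €4.25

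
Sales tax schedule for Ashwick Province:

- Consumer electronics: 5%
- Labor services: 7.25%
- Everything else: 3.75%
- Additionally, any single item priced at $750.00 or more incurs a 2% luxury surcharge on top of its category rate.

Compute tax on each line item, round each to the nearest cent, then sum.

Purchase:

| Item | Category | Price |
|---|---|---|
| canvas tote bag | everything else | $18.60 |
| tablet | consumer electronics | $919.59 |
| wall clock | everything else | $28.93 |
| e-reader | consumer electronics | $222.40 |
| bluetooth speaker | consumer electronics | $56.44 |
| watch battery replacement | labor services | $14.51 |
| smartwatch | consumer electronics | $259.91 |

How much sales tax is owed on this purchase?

$94.14

Canvas tote bag $18.60: everything else → 3.75% → $0.70
Tablet $919.59: consumer electronics → 5% + 2% surcharge = 7% → $64.37
Wall clock $28.93: everything else → 3.75% → $1.08
E-reader $222.40: consumer electronics → 5% → $11.12
Bluetooth speaker $56.44: consumer electronics → 5% → $2.82
Watch battery replacement $14.51: labor services → 7.25% → $1.05
Smartwatch $259.91: consumer electronics → 5% → $13.00
Total tax = $0.70 + $64.37 + $1.08 + $11.12 + $2.82 + $1.05 + $13.00 = $94.14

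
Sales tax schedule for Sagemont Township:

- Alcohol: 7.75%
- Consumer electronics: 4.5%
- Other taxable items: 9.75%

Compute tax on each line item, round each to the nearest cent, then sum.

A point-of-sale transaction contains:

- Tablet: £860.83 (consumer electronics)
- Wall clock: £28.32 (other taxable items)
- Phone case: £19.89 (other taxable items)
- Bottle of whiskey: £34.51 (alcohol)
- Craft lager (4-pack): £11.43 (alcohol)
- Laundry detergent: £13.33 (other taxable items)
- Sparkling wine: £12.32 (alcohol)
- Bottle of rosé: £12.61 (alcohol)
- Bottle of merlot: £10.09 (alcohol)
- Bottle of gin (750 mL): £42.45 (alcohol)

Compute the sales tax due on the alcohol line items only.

Bottle of whiskey £34.51: alcohol → 7.75% → £2.67
Craft lager (4-pack) £11.43: alcohol → 7.75% → £0.89
Sparkling wine £12.32: alcohol → 7.75% → £0.95
Bottle of rosé £12.61: alcohol → 7.75% → £0.98
Bottle of merlot £10.09: alcohol → 7.75% → £0.78
Bottle of gin (750 mL) £42.45: alcohol → 7.75% → £3.29
Tax on alcohol = £2.67 + £0.89 + £0.95 + £0.98 + £0.78 + £3.29 = £9.56

£9.56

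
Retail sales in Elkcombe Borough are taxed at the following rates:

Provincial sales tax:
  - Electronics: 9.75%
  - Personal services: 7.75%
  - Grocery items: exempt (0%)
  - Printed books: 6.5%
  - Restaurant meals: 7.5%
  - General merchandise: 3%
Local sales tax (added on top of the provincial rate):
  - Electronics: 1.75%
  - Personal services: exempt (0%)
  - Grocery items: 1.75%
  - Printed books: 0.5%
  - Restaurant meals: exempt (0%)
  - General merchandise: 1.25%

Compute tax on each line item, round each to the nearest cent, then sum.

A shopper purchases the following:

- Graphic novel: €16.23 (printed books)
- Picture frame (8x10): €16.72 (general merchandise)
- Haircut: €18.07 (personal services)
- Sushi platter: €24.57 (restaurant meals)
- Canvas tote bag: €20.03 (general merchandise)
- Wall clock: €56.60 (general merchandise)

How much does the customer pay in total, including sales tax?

€160.57

Graphic novel €16.23: printed books → 6.5% + 0.5% local = 7% → €1.14
Picture frame (8x10) €16.72: general merchandise → 3% + 1.25% local = 4.25% → €0.71
Haircut €18.07: personal services → 7.75% + 0% local = 7.75% → €1.40
Sushi platter €24.57: restaurant meals → 7.5% + 0% local = 7.5% → €1.84
Canvas tote bag €20.03: general merchandise → 3% + 1.25% local = 4.25% → €0.85
Wall clock €56.60: general merchandise → 3% + 1.25% local = 4.25% → €2.41
Subtotal = €152.22; tax = €8.35; total due = €160.57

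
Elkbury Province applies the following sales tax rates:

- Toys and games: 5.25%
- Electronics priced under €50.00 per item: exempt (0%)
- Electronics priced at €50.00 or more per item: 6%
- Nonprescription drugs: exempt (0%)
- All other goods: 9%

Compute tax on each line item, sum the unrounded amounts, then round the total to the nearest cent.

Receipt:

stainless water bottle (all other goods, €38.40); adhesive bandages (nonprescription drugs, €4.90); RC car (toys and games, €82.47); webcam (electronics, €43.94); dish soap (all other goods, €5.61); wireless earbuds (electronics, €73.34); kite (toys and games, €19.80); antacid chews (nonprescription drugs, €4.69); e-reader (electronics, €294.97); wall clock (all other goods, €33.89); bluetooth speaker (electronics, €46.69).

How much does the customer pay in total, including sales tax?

€683.18

Stainless water bottle €38.40: all other goods → 9% → €3.456
Adhesive bandages €4.90: nonprescription drugs → 0% → €0.00
RC car €82.47: toys and games → 5.25% → €4.329675
Webcam €43.94: electronics, under €50.00 → 0% → €0.00
Dish soap €5.61: all other goods → 9% → €0.5049
Wireless earbuds €73.34: electronics, €50.00 or more → 6% → €4.4004
Kite €19.80: toys and games → 5.25% → €1.0395
Antacid chews €4.69: nonprescription drugs → 0% → €0.00
E-reader €294.97: electronics, €50.00 or more → 6% → €17.6982
Wall clock €33.89: all other goods → 9% → €3.0501
Bluetooth speaker €46.69: electronics, under €50.00 → 0% → €0.00
Subtotal = €648.70; unrounded tax = €34.478775 → €34.48; total due = €683.18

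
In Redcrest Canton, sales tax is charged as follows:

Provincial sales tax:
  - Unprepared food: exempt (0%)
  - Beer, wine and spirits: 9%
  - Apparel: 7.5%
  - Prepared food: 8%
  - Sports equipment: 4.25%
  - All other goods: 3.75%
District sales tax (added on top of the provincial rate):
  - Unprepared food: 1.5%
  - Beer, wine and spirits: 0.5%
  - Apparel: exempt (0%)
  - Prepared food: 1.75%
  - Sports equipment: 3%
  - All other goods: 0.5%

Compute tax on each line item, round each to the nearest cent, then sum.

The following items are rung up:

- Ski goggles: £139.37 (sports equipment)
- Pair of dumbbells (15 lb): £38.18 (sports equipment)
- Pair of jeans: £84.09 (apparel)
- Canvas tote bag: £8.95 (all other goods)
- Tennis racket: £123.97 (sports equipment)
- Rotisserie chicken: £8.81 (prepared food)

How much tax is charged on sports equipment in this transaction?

£21.86

Ski goggles £139.37: sports equipment → 4.25% + 3% district = 7.25% → £10.10
Pair of dumbbells (15 lb) £38.18: sports equipment → 4.25% + 3% district = 7.25% → £2.77
Tennis racket £123.97: sports equipment → 4.25% + 3% district = 7.25% → £8.99
Tax on sports equipment = £10.10 + £2.77 + £8.99 = £21.86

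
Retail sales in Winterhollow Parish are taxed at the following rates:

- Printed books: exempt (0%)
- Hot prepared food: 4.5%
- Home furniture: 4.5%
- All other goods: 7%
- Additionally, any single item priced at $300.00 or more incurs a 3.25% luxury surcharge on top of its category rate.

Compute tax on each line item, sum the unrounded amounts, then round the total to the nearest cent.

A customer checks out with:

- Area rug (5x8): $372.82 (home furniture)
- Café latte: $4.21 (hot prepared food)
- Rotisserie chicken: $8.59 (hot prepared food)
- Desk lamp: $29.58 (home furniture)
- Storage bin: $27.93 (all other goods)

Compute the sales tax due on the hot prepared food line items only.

Café latte $4.21: hot prepared food → 4.5% → $0.18945
Rotisserie chicken $8.59: hot prepared food → 4.5% → $0.38655
Tax on hot prepared food: unrounded sum = $0.576 → $0.58

$0.58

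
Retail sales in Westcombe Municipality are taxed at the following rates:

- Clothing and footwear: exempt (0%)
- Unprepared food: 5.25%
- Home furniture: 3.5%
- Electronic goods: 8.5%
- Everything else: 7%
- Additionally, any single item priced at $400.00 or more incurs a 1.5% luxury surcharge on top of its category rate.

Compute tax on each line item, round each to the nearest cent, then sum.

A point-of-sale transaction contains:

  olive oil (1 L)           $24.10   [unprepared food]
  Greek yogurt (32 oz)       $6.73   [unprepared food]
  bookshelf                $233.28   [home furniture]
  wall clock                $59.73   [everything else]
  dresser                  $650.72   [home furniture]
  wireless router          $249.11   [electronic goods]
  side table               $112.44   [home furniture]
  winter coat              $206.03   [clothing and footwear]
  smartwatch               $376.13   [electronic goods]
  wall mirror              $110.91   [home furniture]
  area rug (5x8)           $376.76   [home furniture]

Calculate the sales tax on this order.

$120.65

Olive oil (1 L) $24.10: unprepared food → 5.25% → $1.27
Greek yogurt (32 oz) $6.73: unprepared food → 5.25% → $0.35
Bookshelf $233.28: home furniture → 3.5% → $8.16
Wall clock $59.73: everything else → 7% → $4.18
Dresser $650.72: home furniture → 3.5% + 1.5% surcharge = 5% → $32.54
Wireless router $249.11: electronic goods → 8.5% → $21.17
Side table $112.44: home furniture → 3.5% → $3.94
Winter coat $206.03: clothing and footwear → 0% → $0.00
Smartwatch $376.13: electronic goods → 8.5% → $31.97
Wall mirror $110.91: home furniture → 3.5% → $3.88
Area rug (5x8) $376.76: home furniture → 3.5% → $13.19
Total tax = $1.27 + $0.35 + $8.16 + $4.18 + $32.54 + $21.17 + $3.94 + $31.97 + $3.88 + $13.19 = $120.65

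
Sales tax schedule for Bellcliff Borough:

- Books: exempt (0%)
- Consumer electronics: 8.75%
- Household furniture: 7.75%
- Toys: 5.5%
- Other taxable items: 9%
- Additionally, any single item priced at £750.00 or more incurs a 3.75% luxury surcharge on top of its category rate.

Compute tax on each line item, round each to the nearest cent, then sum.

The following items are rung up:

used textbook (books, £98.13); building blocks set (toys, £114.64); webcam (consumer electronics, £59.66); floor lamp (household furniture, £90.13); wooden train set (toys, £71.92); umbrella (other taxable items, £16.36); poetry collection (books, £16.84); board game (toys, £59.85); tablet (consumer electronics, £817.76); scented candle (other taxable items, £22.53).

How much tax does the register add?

Used textbook £98.13: books → 0% → £0.00
Building blocks set £114.64: toys → 5.5% → £6.31
Webcam £59.66: consumer electronics → 8.75% → £5.22
Floor lamp £90.13: household furniture → 7.75% → £6.99
Wooden train set £71.92: toys → 5.5% → £3.96
Umbrella £16.36: other taxable items → 9% → £1.47
Poetry collection £16.84: books → 0% → £0.00
Board game £59.85: toys → 5.5% → £3.29
Tablet £817.76: consumer electronics → 8.75% + 3.75% surcharge = 12.5% → £102.22
Scented candle £22.53: other taxable items → 9% → £2.03
Total tax = £6.31 + £5.22 + £6.99 + £3.96 + £1.47 + £3.29 + £102.22 + £2.03 = £131.49

£131.49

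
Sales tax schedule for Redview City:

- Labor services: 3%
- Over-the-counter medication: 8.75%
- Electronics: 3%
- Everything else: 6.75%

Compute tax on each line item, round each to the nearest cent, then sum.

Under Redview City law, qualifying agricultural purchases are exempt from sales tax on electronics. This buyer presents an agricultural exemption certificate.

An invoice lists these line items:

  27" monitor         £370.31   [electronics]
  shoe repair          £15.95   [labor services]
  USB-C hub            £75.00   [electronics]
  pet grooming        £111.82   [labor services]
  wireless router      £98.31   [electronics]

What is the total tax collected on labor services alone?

£3.83

Shoe repair £15.95: labor services → 3% → £0.48
Pet grooming £111.82: labor services → 3% → £3.35
Tax on labor services = £0.48 + £3.35 = £3.83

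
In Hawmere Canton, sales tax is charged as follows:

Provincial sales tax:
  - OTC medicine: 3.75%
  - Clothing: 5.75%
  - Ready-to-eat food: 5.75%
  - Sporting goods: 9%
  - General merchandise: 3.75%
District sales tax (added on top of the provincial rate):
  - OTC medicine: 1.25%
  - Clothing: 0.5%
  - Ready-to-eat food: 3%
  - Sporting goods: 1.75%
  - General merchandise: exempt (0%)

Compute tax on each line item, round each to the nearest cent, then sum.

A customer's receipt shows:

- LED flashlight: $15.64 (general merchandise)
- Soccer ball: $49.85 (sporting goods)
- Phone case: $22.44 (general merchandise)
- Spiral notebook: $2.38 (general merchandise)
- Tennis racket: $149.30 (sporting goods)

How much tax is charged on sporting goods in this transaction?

$21.41

Soccer ball $49.85: sporting goods → 9% + 1.75% district = 10.75% → $5.36
Tennis racket $149.30: sporting goods → 9% + 1.75% district = 10.75% → $16.05
Tax on sporting goods = $5.36 + $16.05 = $21.41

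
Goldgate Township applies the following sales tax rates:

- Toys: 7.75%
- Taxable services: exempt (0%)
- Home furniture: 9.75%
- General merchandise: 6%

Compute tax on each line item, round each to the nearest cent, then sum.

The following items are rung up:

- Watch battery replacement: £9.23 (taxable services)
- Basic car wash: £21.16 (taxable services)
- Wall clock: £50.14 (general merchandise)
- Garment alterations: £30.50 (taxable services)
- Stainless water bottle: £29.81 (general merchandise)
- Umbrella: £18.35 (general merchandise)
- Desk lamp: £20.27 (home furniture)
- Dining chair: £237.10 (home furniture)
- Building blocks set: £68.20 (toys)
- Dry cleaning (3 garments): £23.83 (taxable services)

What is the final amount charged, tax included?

Watch battery replacement £9.23: taxable services → 0% → £0.00
Basic car wash £21.16: taxable services → 0% → £0.00
Wall clock £50.14: general merchandise → 6% → £3.01
Garment alterations £30.50: taxable services → 0% → £0.00
Stainless water bottle £29.81: general merchandise → 6% → £1.79
Umbrella £18.35: general merchandise → 6% → £1.10
Desk lamp £20.27: home furniture → 9.75% → £1.98
Dining chair £237.10: home furniture → 9.75% → £23.12
Building blocks set £68.20: toys → 7.75% → £5.29
Dry cleaning (3 garments) £23.83: taxable services → 0% → £0.00
Subtotal = £508.59; tax = £36.29; total due = £544.88

£544.88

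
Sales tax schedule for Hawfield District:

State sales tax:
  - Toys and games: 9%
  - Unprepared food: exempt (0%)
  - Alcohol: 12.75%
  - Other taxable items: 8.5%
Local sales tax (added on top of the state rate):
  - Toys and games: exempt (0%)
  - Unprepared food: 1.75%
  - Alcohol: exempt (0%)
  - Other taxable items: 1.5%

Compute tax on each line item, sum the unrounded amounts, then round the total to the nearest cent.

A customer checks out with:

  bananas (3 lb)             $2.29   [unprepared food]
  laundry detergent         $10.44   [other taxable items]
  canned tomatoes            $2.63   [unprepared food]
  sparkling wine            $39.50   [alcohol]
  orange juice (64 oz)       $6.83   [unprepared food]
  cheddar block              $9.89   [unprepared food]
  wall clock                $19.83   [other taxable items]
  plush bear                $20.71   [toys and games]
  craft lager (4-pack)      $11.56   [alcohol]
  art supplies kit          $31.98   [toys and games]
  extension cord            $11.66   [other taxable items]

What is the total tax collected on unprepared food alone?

$0.38

Bananas (3 lb) $2.29: unprepared food → 0% + 1.75% local = 1.75% → $0.040075
Canned tomatoes $2.63: unprepared food → 0% + 1.75% local = 1.75% → $0.046025
Orange juice (64 oz) $6.83: unprepared food → 0% + 1.75% local = 1.75% → $0.119525
Cheddar block $9.89: unprepared food → 0% + 1.75% local = 1.75% → $0.173075
Tax on unprepared food: unrounded sum = $0.3787 → $0.38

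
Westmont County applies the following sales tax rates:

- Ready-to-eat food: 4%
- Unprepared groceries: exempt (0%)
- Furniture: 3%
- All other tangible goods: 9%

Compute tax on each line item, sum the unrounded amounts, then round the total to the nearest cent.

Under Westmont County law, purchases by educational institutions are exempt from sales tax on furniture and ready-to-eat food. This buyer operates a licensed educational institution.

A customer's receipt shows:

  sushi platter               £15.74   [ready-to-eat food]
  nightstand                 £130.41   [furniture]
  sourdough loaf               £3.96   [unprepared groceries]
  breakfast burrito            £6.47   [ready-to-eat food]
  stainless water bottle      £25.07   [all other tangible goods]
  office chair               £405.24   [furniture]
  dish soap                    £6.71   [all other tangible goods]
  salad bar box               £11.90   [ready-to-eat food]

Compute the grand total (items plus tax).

£608.36

Sushi platter £15.74: ready-to-eat food, buyer-exempt → 0% → £0.00
Nightstand £130.41: furniture, buyer-exempt → 0% → £0.00
Sourdough loaf £3.96: unprepared groceries → 0% → £0.00
Breakfast burrito £6.47: ready-to-eat food, buyer-exempt → 0% → £0.00
Stainless water bottle £25.07: all other tangible goods → 9% → £2.2563
Office chair £405.24: furniture, buyer-exempt → 0% → £0.00
Dish soap £6.71: all other tangible goods → 9% → £0.6039
Salad bar box £11.90: ready-to-eat food, buyer-exempt → 0% → £0.00
Subtotal = £605.50; unrounded tax = £2.8602 → £2.86; total due = £608.36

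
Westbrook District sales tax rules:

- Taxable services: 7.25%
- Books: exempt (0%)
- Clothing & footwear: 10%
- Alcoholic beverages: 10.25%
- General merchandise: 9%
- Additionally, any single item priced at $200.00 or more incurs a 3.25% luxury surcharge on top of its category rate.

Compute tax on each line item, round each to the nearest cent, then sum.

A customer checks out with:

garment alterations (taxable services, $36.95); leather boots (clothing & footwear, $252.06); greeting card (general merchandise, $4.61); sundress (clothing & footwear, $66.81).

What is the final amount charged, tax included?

$403.60

Garment alterations $36.95: taxable services → 7.25% → $2.68
Leather boots $252.06: clothing & footwear → 10% + 3.25% surcharge = 13.25% → $33.40
Greeting card $4.61: general merchandise → 9% → $0.41
Sundress $66.81: clothing & footwear → 10% → $6.68
Subtotal = $360.43; tax = $43.17; total due = $403.60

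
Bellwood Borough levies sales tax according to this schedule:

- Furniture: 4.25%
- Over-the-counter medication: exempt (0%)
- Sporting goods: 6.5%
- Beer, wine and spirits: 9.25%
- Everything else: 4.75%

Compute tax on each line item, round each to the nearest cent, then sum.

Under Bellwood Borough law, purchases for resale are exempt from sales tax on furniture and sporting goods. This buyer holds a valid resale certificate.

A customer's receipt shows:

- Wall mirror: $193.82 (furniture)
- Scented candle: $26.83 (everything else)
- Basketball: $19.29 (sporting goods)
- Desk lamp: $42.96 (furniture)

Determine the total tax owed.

Wall mirror $193.82: furniture, buyer-exempt → 0% → $0.00
Scented candle $26.83: everything else → 4.75% → $1.27
Basketball $19.29: sporting goods, buyer-exempt → 0% → $0.00
Desk lamp $42.96: furniture, buyer-exempt → 0% → $0.00
Total tax = $1.27

$1.27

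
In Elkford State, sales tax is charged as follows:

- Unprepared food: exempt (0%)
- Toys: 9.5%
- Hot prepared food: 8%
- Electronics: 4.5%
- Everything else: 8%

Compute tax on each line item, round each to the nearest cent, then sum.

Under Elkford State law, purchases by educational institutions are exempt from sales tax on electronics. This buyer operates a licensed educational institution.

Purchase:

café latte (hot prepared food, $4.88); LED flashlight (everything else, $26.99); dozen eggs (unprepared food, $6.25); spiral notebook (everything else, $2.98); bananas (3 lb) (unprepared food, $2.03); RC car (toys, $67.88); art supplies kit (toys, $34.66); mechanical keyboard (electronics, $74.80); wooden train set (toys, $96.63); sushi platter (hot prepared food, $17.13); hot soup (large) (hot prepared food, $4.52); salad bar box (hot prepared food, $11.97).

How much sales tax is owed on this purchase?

$24.40

Café latte $4.88: hot prepared food → 8% → $0.39
LED flashlight $26.99: everything else → 8% → $2.16
Dozen eggs $6.25: unprepared food → 0% → $0.00
Spiral notebook $2.98: everything else → 8% → $0.24
Bananas (3 lb) $2.03: unprepared food → 0% → $0.00
RC car $67.88: toys → 9.5% → $6.45
Art supplies kit $34.66: toys → 9.5% → $3.29
Mechanical keyboard $74.80: electronics, buyer-exempt → 0% → $0.00
Wooden train set $96.63: toys → 9.5% → $9.18
Sushi platter $17.13: hot prepared food → 8% → $1.37
Hot soup (large) $4.52: hot prepared food → 8% → $0.36
Salad bar box $11.97: hot prepared food → 8% → $0.96
Total tax = $0.39 + $2.16 + $0.24 + $6.45 + $3.29 + $9.18 + $1.37 + $0.36 + $0.96 = $24.40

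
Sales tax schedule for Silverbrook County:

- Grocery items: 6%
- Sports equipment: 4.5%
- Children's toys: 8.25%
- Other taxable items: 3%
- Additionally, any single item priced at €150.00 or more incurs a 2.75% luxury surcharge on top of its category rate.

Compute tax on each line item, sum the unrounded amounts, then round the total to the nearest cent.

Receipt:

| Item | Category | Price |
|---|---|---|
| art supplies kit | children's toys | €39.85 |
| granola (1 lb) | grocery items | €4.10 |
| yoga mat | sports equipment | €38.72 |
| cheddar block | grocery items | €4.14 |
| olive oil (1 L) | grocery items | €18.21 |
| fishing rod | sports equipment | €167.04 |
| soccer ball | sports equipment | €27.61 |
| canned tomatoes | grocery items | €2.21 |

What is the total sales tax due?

Art supplies kit €39.85: children's toys → 8.25% → €3.287625
Granola (1 lb) €4.10: grocery items → 6% → €0.246
Yoga mat €38.72: sports equipment → 4.5% → €1.7424
Cheddar block €4.14: grocery items → 6% → €0.2484
Olive oil (1 L) €18.21: grocery items → 6% → €1.0926
Fishing rod €167.04: sports equipment → 4.5% + 2.75% surcharge = 7.25% → €12.1104
Soccer ball €27.61: sports equipment → 4.5% → €1.24245
Canned tomatoes €2.21: grocery items → 6% → €0.1326
Unrounded tax sum = €20.102475 → €20.10

€20.10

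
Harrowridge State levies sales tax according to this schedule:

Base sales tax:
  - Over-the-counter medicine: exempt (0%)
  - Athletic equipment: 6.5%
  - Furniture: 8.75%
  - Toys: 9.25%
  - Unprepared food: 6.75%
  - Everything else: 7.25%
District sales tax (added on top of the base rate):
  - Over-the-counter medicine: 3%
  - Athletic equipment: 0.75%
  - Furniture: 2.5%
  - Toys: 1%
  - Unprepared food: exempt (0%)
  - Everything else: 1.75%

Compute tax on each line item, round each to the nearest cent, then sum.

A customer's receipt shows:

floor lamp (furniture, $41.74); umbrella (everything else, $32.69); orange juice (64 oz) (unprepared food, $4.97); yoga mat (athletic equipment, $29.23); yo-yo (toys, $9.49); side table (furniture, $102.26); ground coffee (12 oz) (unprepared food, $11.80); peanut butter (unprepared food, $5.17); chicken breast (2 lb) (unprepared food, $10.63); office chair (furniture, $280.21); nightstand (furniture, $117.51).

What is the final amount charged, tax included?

Floor lamp $41.74: furniture → 8.75% + 2.5% district = 11.25% → $4.70
Umbrella $32.69: everything else → 7.25% + 1.75% district = 9% → $2.94
Orange juice (64 oz) $4.97: unprepared food → 6.75% + 0% district = 6.75% → $0.34
Yoga mat $29.23: athletic equipment → 6.5% + 0.75% district = 7.25% → $2.12
Yo-yo $9.49: toys → 9.25% + 1% district = 10.25% → $0.97
Side table $102.26: furniture → 8.75% + 2.5% district = 11.25% → $11.50
Ground coffee (12 oz) $11.80: unprepared food → 6.75% + 0% district = 6.75% → $0.80
Peanut butter $5.17: unprepared food → 6.75% + 0% district = 6.75% → $0.35
Chicken breast (2 lb) $10.63: unprepared food → 6.75% + 0% district = 6.75% → $0.72
Office chair $280.21: furniture → 8.75% + 2.5% district = 11.25% → $31.52
Nightstand $117.51: furniture → 8.75% + 2.5% district = 11.25% → $13.22
Subtotal = $645.70; tax = $69.18; total due = $714.88

$714.88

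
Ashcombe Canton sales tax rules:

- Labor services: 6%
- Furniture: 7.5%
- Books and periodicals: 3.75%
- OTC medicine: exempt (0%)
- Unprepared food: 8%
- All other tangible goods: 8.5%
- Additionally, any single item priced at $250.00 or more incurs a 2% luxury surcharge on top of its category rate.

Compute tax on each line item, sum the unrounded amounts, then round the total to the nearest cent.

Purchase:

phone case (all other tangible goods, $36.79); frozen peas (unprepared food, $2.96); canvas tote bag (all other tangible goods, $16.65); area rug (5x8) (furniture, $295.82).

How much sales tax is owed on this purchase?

Phone case $36.79: all other tangible goods → 8.5% → $3.12715
Frozen peas $2.96: unprepared food → 8% → $0.2368
Canvas tote bag $16.65: all other tangible goods → 8.5% → $1.41525
Area rug (5x8) $295.82: furniture → 7.5% + 2% surcharge = 9.5% → $28.1029
Unrounded tax sum = $32.8821 → $32.88

$32.88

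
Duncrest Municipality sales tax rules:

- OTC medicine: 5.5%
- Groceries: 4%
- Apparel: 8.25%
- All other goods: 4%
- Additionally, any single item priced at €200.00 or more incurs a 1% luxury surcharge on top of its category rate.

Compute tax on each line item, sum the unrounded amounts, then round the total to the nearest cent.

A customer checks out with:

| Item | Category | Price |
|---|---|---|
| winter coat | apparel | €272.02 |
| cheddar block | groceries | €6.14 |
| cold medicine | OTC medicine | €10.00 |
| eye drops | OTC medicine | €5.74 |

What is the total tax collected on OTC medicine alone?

Cold medicine €10.00: OTC medicine → 5.5% → €0.55
Eye drops €5.74: OTC medicine → 5.5% → €0.3157
Tax on OTC medicine: unrounded sum = €0.8657 → €0.87

€0.87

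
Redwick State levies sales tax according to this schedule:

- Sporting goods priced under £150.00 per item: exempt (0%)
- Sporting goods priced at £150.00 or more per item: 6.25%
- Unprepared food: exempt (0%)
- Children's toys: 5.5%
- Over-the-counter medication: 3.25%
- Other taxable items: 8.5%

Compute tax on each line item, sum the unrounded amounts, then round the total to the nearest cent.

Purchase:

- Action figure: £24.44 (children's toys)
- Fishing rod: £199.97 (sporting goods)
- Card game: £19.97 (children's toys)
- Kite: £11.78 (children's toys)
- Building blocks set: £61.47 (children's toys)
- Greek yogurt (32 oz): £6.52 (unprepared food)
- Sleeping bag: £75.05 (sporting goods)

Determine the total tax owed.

Action figure £24.44: children's toys → 5.5% → £1.3442
Fishing rod £199.97: sporting goods, £150.00 or more → 6.25% → £12.498125
Card game £19.97: children's toys → 5.5% → £1.09835
Kite £11.78: children's toys → 5.5% → £0.6479
Building blocks set £61.47: children's toys → 5.5% → £3.38085
Greek yogurt (32 oz) £6.52: unprepared food → 0% → £0.00
Sleeping bag £75.05: sporting goods, under £150.00 → 0% → £0.00
Unrounded tax sum = £18.969425 → £18.97

£18.97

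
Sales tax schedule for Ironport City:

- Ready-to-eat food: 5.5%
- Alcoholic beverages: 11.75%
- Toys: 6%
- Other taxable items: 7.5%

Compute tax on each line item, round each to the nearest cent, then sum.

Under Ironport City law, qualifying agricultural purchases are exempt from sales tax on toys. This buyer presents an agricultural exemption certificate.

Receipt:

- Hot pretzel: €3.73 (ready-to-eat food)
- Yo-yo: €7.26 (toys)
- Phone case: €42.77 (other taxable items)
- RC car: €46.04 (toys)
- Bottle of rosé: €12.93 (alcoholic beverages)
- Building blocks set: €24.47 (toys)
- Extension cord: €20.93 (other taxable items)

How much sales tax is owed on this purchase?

Hot pretzel €3.73: ready-to-eat food → 5.5% → €0.21
Yo-yo €7.26: toys, buyer-exempt → 0% → €0.00
Phone case €42.77: other taxable items → 7.5% → €3.21
RC car €46.04: toys, buyer-exempt → 0% → €0.00
Bottle of rosé €12.93: alcoholic beverages → 11.75% → €1.52
Building blocks set €24.47: toys, buyer-exempt → 0% → €0.00
Extension cord €20.93: other taxable items → 7.5% → €1.57
Total tax = €0.21 + €3.21 + €1.52 + €1.57 = €6.51

€6.51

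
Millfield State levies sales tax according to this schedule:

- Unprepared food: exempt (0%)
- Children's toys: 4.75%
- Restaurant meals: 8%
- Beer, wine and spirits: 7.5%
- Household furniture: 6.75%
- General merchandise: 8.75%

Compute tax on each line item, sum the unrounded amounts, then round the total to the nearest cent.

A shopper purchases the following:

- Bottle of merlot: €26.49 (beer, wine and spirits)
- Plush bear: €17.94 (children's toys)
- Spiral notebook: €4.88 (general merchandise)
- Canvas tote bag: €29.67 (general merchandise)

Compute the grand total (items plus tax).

Bottle of merlot €26.49: beer, wine and spirits → 7.5% → €1.98675
Plush bear €17.94: children's toys → 4.75% → €0.85215
Spiral notebook €4.88: general merchandise → 8.75% → €0.427
Canvas tote bag €29.67: general merchandise → 8.75% → €2.596125
Subtotal = €78.98; unrounded tax = €5.862025 → €5.86; total due = €84.84

€84.84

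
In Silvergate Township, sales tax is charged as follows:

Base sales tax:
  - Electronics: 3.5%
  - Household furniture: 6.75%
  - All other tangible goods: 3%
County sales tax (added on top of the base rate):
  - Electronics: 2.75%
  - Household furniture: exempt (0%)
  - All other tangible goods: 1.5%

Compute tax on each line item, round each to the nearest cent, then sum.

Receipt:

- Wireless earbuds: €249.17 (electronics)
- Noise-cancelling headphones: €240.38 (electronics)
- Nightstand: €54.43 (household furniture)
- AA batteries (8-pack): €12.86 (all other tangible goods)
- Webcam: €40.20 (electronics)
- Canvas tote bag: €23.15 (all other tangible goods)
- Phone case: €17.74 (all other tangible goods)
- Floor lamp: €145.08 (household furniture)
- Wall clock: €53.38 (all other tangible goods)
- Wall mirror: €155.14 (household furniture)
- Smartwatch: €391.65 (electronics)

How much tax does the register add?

€86.33

Wireless earbuds €249.17: electronics → 3.5% + 2.75% county = 6.25% → €15.57
Noise-cancelling headphones €240.38: electronics → 3.5% + 2.75% county = 6.25% → €15.02
Nightstand €54.43: household furniture → 6.75% + 0% county = 6.75% → €3.67
AA batteries (8-pack) €12.86: all other tangible goods → 3% + 1.5% county = 4.5% → €0.58
Webcam €40.20: electronics → 3.5% + 2.75% county = 6.25% → €2.51
Canvas tote bag €23.15: all other tangible goods → 3% + 1.5% county = 4.5% → €1.04
Phone case €17.74: all other tangible goods → 3% + 1.5% county = 4.5% → €0.80
Floor lamp €145.08: household furniture → 6.75% + 0% county = 6.75% → €9.79
Wall clock €53.38: all other tangible goods → 3% + 1.5% county = 4.5% → €2.40
Wall mirror €155.14: household furniture → 6.75% + 0% county = 6.75% → €10.47
Smartwatch €391.65: electronics → 3.5% + 2.75% county = 6.25% → €24.48
Total tax = €15.57 + €15.02 + €3.67 + €0.58 + €2.51 + €1.04 + €0.80 + €9.79 + €2.40 + €10.47 + €24.48 = €86.33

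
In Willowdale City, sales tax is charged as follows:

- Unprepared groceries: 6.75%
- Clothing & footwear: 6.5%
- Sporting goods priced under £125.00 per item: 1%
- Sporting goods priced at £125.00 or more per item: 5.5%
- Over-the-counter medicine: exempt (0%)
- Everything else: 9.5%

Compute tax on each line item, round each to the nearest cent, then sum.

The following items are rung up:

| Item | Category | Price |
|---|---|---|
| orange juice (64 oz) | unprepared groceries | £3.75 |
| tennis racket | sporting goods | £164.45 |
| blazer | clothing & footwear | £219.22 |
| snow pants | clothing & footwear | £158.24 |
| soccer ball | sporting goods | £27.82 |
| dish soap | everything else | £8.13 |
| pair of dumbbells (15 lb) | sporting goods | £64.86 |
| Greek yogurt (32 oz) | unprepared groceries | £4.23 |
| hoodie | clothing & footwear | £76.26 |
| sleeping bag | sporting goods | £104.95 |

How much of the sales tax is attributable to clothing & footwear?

Blazer £219.22: clothing & footwear → 6.5% → £14.25
Snow pants £158.24: clothing & footwear → 6.5% → £10.29
Hoodie £76.26: clothing & footwear → 6.5% → £4.96
Tax on clothing & footwear = £14.25 + £10.29 + £4.96 = £29.50

£29.50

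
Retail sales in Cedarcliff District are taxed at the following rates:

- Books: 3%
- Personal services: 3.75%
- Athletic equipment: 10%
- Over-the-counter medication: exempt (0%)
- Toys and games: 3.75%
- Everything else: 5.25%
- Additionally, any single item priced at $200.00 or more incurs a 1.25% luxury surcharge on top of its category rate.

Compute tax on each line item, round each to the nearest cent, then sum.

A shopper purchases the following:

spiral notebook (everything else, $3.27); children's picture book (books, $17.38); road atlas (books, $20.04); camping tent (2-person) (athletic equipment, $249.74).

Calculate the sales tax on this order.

$29.39

Spiral notebook $3.27: everything else → 5.25% → $0.17
Children's picture book $17.38: books → 3% → $0.52
Road atlas $20.04: books → 3% → $0.60
Camping tent (2-person) $249.74: athletic equipment → 10% + 1.25% surcharge = 11.25% → $28.10
Total tax = $0.17 + $0.52 + $0.60 + $28.10 = $29.39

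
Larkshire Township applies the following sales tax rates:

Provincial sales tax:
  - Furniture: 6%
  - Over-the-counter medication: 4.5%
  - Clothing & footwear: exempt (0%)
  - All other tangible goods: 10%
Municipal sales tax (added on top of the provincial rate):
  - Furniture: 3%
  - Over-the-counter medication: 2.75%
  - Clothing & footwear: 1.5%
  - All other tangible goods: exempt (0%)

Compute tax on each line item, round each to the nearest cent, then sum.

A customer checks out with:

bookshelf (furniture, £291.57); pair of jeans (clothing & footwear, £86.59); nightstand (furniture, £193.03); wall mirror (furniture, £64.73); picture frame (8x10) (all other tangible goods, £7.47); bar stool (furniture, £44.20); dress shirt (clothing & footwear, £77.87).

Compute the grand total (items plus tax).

£822.10

Bookshelf £291.57: furniture → 6% + 3% municipal = 9% → £26.24
Pair of jeans £86.59: clothing & footwear → 0% + 1.5% municipal = 1.5% → £1.30
Nightstand £193.03: furniture → 6% + 3% municipal = 9% → £17.37
Wall mirror £64.73: furniture → 6% + 3% municipal = 9% → £5.83
Picture frame (8x10) £7.47: all other tangible goods → 10% + 0% municipal = 10% → £0.75
Bar stool £44.20: furniture → 6% + 3% municipal = 9% → £3.98
Dress shirt £77.87: clothing & footwear → 0% + 1.5% municipal = 1.5% → £1.17
Subtotal = £765.46; tax = £56.64; total due = £822.10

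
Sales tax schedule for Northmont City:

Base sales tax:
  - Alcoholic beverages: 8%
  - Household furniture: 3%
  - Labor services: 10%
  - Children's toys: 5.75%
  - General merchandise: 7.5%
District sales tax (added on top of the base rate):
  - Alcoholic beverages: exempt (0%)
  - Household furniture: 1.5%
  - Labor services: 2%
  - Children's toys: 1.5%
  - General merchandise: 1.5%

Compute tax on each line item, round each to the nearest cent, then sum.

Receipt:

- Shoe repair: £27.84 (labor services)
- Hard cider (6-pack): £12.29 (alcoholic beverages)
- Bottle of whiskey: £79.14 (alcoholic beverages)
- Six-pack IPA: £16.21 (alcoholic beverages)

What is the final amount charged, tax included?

Shoe repair £27.84: labor services → 10% + 2% district = 12% → £3.34
Hard cider (6-pack) £12.29: alcoholic beverages → 8% + 0% district = 8% → £0.98
Bottle of whiskey £79.14: alcoholic beverages → 8% + 0% district = 8% → £6.33
Six-pack IPA £16.21: alcoholic beverages → 8% + 0% district = 8% → £1.30
Subtotal = £135.48; tax = £11.95; total due = £147.43

£147.43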